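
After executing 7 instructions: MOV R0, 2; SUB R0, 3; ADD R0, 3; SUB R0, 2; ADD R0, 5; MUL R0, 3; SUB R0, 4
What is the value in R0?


Register state trace:
  MOV R0, 2  → R0 = 2
  SUB R0, 3  → R0 = 2 - 3 = -1
  ADD R0, 3  → R0 = -1 + 3 = 2
  SUB R0, 2  → R0 = 2 - 2 = 0
  ADD R0, 5  → R0 = 0 + 5 = 5
  MUL R0, 3  → R0 = 5 * 3 = 15
  SUB R0, 4  → R0 = 15 - 4 = 11
Final: R0 = 11

11


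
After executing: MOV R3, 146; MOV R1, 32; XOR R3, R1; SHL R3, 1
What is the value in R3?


Register state trace:
  MOV R3, 146  → R3 = 146 (0b10010010)
  MOV R1, 32  → R1 = 32 (0b00100000)
  XOR R3, R1  → R3 = 146 XOR 32 = 178 (0b10110010)
  SHL R3, 1  → R3 = 178 << 1 = 356
Final: R3 = 356

356


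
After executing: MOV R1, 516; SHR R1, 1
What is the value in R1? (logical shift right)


Register state trace:
  MOV R1, 516  → R1 = 516
  SHR R1, 1  → R1 = 516 >> 1 = 516 // 2^1 = 258
Final: R1 = 258

258


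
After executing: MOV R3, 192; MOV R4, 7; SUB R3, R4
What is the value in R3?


Register state trace:
  MOV R3, 192  → R3 = 192
  MOV R4, 7  → R4 = 7
  SUB R3, R4  → R3 = 192 - 7 = 185
Final: R3 = 185

185


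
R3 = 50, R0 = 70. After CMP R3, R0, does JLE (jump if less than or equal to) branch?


Trace:
  R3 = 50, R0 = 70
  CMP R3, R0  → compares 50 vs 70
  JLE checks: is 50 less than or equal to 70?
  50 < 70, so condition is true
Branch taken: Yes

Yes


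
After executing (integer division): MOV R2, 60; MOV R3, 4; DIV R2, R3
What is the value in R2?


Register state trace:
  MOV R2, 60  → R2 = 60
  MOV R3, 4  → R3 = 4
  DIV R2, R3  → R2 = 60 // 4 = 15
Final: R2 = 15

15


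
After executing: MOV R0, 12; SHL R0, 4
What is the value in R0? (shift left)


Register state trace:
  MOV R0, 12  → R0 = 12
  SHL R0, 4  → R0 = 12 << 4 = 12 * 2^4 = 192
Final: R0 = 192

192


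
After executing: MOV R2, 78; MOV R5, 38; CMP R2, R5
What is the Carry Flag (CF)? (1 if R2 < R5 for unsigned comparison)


Register state trace:
  MOV R2, 78  → R2 = 78
  MOV R5, 38  → R5 = 38
  CMP R2, R5  → unsigned 78 - 38: no borrow
  78 >= 38, so CF = 0
CF = 0

0


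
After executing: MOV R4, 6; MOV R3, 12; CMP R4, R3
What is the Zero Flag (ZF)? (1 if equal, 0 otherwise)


Register state trace:
  MOV R4, 6  → R4 = 6
  MOV R3, 12  → R3 = 12
  CMP R4, R3  → computes 6 - 12 = -6
  Result is nonzero, so values are not equal
ZF = 0

0


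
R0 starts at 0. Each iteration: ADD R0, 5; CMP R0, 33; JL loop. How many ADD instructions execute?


Loop trace (R0 starts at 0, target 33, step 5):
  ADD #1: R0 = 0 + 5 = 5  → 5 < 33, loop
  ADD #2: R0 = 5 + 5 = 10  → 10 < 33, loop
  ADD #3: R0 = 10 + 5 = 15  → 15 < 33, loop
  ADD #4: R0 = 15 + 5 = 20  → 20 < 33, loop
  ADD #5: R0 = 20 + 5 = 25  → 25 < 33, loop
  ADD #6: R0 = 25 + 5 = 30  → 30 < 33, loop
  ADD #7: R0 = 30 + 5 = 35  → 35 >= 33, exit
Total ADD instructions: 7

7


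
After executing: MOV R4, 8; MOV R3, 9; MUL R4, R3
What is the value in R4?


Register state trace:
  MOV R4, 8  → R4 = 8
  MOV R3, 9  → R3 = 9
  MUL R4, R3  → R4 = 8 * 9 = 72
Final: R4 = 72

72


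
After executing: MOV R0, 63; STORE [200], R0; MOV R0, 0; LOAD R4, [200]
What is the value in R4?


Register and memory trace:
  MOV R0, 63  → R0 = 63
  STORE [200], R0  → mem[200] = 63
  MOV R0, 0  → R0 = 0
  LOAD R4, [200]  → R4 = mem[200] = 63
Final: R4 = 63

63


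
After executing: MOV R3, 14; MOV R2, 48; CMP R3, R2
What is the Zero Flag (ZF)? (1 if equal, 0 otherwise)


Register state trace:
  MOV R3, 14  → R3 = 14
  MOV R2, 48  → R2 = 48
  CMP R3, R2  → computes 14 - 48 = -34
  Result is nonzero, so values are not equal
ZF = 0

0


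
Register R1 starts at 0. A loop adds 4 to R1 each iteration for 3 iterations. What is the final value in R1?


Starting value: R1 = 0
  Iter 1: R1 = 0 + 4 = 4
  Iter 2: R1 = 4 + 4 = 8
  Iter 3: R1 = 8 + 4 = 12
Final: R1 = 12

12


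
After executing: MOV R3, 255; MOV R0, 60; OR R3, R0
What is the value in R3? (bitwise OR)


Register state trace:
  MOV R3, 255  → R3 = 255 (0b11111111)
  MOV R0, 60  → R0 = 60 (0b00111100)
  OR R3, R0   → R3 = 255 OR 60 = 255 (0b11111111)
Final: R3 = 255

255


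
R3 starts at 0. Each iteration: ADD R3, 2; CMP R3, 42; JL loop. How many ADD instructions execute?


Loop trace (R3 starts at 0, target 42, step 2):
  ADD #1: R3 = 0 + 2 = 2  → 2 < 42, loop
  ADD #2: R3 = 2 + 2 = 4  → 4 < 42, loop
  ADD #3: R3 = 4 + 2 = 6  → 6 < 42, loop
  ADD #4: R3 = 6 + 2 = 8  → 8 < 42, loop
  ADD #5: R3 = 8 + 2 = 10  → 10 < 42, loop
  ADD #6: R3 = 10 + 2 = 12  → 12 < 42, loop
  ADD #7: R3 = 12 + 2 = 14  → 14 < 42, loop
  ADD #8: R3 = 14 + 2 = 16  → 16 < 42, loop
  ADD #9: R3 = 16 + 2 = 18  → 18 < 42, loop
  ADD #10: R3 = 18 + 2 = 20  → 20 < 42, loop
  ADD #11: R3 = 20 + 2 = 22  → 22 < 42, loop
  ADD #12: R3 = 22 + 2 = 24  → 24 < 42, loop
  ADD #13: R3 = 24 + 2 = 26  → 26 < 42, loop
  ADD #14: R3 = 26 + 2 = 28  → 28 < 42, loop
  ADD #15: R3 = 28 + 2 = 30  → 30 < 42, loop
  ADD #16: R3 = 30 + 2 = 32  → 32 < 42, loop
  ADD #17: R3 = 32 + 2 = 34  → 34 < 42, loop
  ADD #18: R3 = 34 + 2 = 36  → 36 < 42, loop
  ADD #19: R3 = 36 + 2 = 38  → 38 < 42, loop
  ADD #20: R3 = 38 + 2 = 40  → 40 < 42, loop
  ADD #21: R3 = 40 + 2 = 42  → 42 >= 42, exit
Total ADD instructions: 21

21


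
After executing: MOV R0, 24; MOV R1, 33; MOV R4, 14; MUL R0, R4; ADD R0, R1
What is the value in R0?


Register state trace:
  MOV R0, 24  → R0 = 24
  MOV R1, 33  → R1 = 33
  MOV R4, 14  → R4 = 14
  MUL R0, R4  → R0 = 24 * 14 = 336
  ADD R0, R1  → R0 = 336 + 33 = 369
Final: R0 = 369

369


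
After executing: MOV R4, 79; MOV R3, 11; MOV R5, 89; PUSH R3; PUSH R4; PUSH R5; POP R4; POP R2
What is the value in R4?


Stack trace (top is rightmost):
  MOV R4, 79  → R4 = 79
  MOV R3, 11  → R3 = 11
  MOV R5, 89  → R5 = 89
  PUSH R3  → stack: [11]
  PUSH R4  → stack: [11, 79]
  PUSH R5  → stack: [11, 79, 89]
  POP R4  → R4 = 89, stack: [11, 79]
  POP R2  → R2 = 79, stack: [11]
Final: R4 = 89

89


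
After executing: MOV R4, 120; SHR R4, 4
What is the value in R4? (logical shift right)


Register state trace:
  MOV R4, 120  → R4 = 120
  SHR R4, 4  → R4 = 120 >> 4 = 120 // 2^4 = 7
Final: R4 = 7

7


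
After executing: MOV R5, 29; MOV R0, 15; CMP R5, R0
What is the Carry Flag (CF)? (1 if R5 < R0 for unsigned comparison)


Register state trace:
  MOV R5, 29  → R5 = 29
  MOV R0, 15  → R0 = 15
  CMP R5, R0  → unsigned 29 - 15: no borrow
  29 >= 15, so CF = 0
CF = 0

0


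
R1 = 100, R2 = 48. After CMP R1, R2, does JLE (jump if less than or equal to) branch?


Trace:
  R1 = 100, R2 = 48
  CMP R1, R2  → compares 100 vs 48
  JLE checks: is 100 less than or equal to 48?
  100 > 48, so condition is false
Branch taken: No

No


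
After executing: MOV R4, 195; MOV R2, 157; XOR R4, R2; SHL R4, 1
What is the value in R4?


Register state trace:
  MOV R4, 195  → R4 = 195 (0b11000011)
  MOV R2, 157  → R2 = 157 (0b10011101)
  XOR R4, R2  → R4 = 195 XOR 157 = 94 (0b01011110)
  SHL R4, 1  → R4 = 94 << 1 = 188
Final: R4 = 188

188


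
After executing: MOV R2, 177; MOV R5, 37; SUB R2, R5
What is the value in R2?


Register state trace:
  MOV R2, 177  → R2 = 177
  MOV R5, 37  → R5 = 37
  SUB R2, R5  → R2 = 177 - 37 = 140
Final: R2 = 140

140


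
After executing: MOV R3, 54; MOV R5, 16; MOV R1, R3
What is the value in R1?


Register state trace:
  MOV R3, 54  → R3 = 54
  MOV R5, 16  → R5 = 16
  MOV R1, R3  → R1 = 54
Final: R1 = 54

54


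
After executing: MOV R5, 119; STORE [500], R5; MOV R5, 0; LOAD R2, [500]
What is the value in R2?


Register and memory trace:
  MOV R5, 119  → R5 = 119
  STORE [500], R5  → mem[500] = 119
  MOV R5, 0  → R5 = 0
  LOAD R2, [500]  → R2 = mem[500] = 119
Final: R2 = 119

119


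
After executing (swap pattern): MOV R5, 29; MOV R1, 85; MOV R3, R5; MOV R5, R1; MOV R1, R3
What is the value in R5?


Register state trace (swap pattern):
  MOV R5, 29  → R5 = 29
  MOV R1, 85  → R1 = 85
  MOV R3, R5  → R3 = 29  (save R5)
  MOV R5, R1  → R5 = 85  (R5 gets R1's value)
  MOV R1, R3  → R1 = 29  (R1 gets saved value)
Final: R5 = 85

85


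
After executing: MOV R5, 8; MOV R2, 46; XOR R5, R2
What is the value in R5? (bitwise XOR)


Register state trace:
  MOV R5, 8  → R5 = 8 (0b00001000)
  MOV R2, 46  → R2 = 46 (0b00101110)
  XOR R5, R2  → R5 = 8 XOR 46 = 38 (0b00100110)
Final: R5 = 38

38


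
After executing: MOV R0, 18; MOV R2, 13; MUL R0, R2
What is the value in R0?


Register state trace:
  MOV R0, 18  → R0 = 18
  MOV R2, 13  → R2 = 13
  MUL R0, R2  → R0 = 18 * 13 = 234
Final: R0 = 234

234


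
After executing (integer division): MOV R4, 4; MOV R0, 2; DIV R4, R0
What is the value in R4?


Register state trace:
  MOV R4, 4  → R4 = 4
  MOV R0, 2  → R0 = 2
  DIV R4, R0  → R4 = 4 // 2 = 2
Final: R4 = 2

2


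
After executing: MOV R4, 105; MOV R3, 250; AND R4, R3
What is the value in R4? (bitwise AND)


Register state trace:
  MOV R4, 105  → R4 = 105 (0b01101001)
  MOV R3, 250  → R3 = 250 (0b11111010)
  AND R4, R3  → R4 = 105 AND 250 = 104 (0b01101000)
Final: R4 = 104

104


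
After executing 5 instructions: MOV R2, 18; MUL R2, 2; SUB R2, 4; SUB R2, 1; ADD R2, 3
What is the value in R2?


Register state trace:
  MOV R2, 18  → R2 = 18
  MUL R2, 2  → R2 = 18 * 2 = 36
  SUB R2, 4  → R2 = 36 - 4 = 32
  SUB R2, 1  → R2 = 32 - 1 = 31
  ADD R2, 3  → R2 = 31 + 3 = 34
Final: R2 = 34

34


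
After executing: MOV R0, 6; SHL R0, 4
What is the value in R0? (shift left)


Register state trace:
  MOV R0, 6  → R0 = 6
  SHL R0, 4  → R0 = 6 << 4 = 6 * 2^4 = 96
Final: R0 = 96

96


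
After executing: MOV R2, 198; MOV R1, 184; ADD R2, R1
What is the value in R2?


Register state trace:
  MOV R2, 198  → R2 = 198
  MOV R1, 184  → R1 = 184
  ADD R2, R1  → R2 = 198 + 184 = 382
Final: R2 = 382

382


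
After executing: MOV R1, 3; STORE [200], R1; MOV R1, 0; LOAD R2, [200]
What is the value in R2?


Register and memory trace:
  MOV R1, 3  → R1 = 3
  STORE [200], R1  → mem[200] = 3
  MOV R1, 0  → R1 = 0
  LOAD R2, [200]  → R2 = mem[200] = 3
Final: R2 = 3

3


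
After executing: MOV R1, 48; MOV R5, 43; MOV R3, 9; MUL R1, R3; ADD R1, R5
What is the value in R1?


Register state trace:
  MOV R1, 48  → R1 = 48
  MOV R5, 43  → R5 = 43
  MOV R3, 9  → R3 = 9
  MUL R1, R3  → R1 = 48 * 9 = 432
  ADD R1, R5  → R1 = 432 + 43 = 475
Final: R1 = 475

475


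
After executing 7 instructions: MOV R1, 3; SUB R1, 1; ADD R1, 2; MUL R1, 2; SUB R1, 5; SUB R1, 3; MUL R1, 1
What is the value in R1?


Register state trace:
  MOV R1, 3  → R1 = 3
  SUB R1, 1  → R1 = 3 - 1 = 2
  ADD R1, 2  → R1 = 2 + 2 = 4
  MUL R1, 2  → R1 = 4 * 2 = 8
  SUB R1, 5  → R1 = 8 - 5 = 3
  SUB R1, 3  → R1 = 3 - 3 = 0
  MUL R1, 1  → R1 = 0 * 1 = 0
Final: R1 = 0

0


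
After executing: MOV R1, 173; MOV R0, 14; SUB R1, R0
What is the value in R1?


Register state trace:
  MOV R1, 173  → R1 = 173
  MOV R0, 14  → R0 = 14
  SUB R1, R0  → R1 = 173 - 14 = 159
Final: R1 = 159

159


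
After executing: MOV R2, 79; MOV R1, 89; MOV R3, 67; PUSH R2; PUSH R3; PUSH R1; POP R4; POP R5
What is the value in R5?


Stack trace (top is rightmost):
  MOV R2, 79  → R2 = 79
  MOV R1, 89  → R1 = 89
  MOV R3, 67  → R3 = 67
  PUSH R2  → stack: [79]
  PUSH R3  → stack: [79, 67]
  PUSH R1  → stack: [79, 67, 89]
  POP R4  → R4 = 89, stack: [79, 67]
  POP R5  → R5 = 67, stack: [79]
Final: R5 = 67

67


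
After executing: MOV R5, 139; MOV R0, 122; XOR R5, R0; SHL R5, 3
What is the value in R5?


Register state trace:
  MOV R5, 139  → R5 = 139 (0b10001011)
  MOV R0, 122  → R0 = 122 (0b01111010)
  XOR R5, R0  → R5 = 139 XOR 122 = 241 (0b11110001)
  SHL R5, 3  → R5 = 241 << 3 = 1928
Final: R5 = 1928

1928


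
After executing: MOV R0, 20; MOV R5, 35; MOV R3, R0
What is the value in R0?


Register state trace:
  MOV R0, 20  → R0 = 20
  MOV R5, 35  → R5 = 35
  MOV R3, R0  → R3 = 20
Final: R0 = 20

20


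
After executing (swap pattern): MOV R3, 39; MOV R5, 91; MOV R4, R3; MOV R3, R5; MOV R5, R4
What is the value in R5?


Register state trace (swap pattern):
  MOV R3, 39  → R3 = 39
  MOV R5, 91  → R5 = 91
  MOV R4, R3  → R4 = 39  (save R3)
  MOV R3, R5  → R3 = 91  (R3 gets R5's value)
  MOV R5, R4  → R5 = 39  (R5 gets saved value)
Final: R5 = 39

39


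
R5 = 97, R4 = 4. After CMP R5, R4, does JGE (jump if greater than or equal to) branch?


Trace:
  R5 = 97, R4 = 4
  CMP R5, R4  → compares 97 vs 4
  JGE checks: is 97 greater than or equal to 4?
  97 > 4, so condition is true
Branch taken: Yes

Yes


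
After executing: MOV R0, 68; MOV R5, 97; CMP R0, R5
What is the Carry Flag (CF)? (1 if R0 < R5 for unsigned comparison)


Register state trace:
  MOV R0, 68  → R0 = 68
  MOV R5, 97  → R5 = 97
  CMP R0, R5  → unsigned 68 - 97: borrow occurs
  68 < 97, so CF = 1
CF = 1

1


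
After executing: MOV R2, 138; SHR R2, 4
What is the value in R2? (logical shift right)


Register state trace:
  MOV R2, 138  → R2 = 138
  SHR R2, 4  → R2 = 138 >> 4 = 138 // 2^4 = 8
Final: R2 = 8

8


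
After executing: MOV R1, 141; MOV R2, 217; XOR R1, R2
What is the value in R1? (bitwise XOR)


Register state trace:
  MOV R1, 141  → R1 = 141 (0b10001101)
  MOV R2, 217  → R2 = 217 (0b11011001)
  XOR R1, R2  → R1 = 141 XOR 217 = 84 (0b01010100)
Final: R1 = 84

84


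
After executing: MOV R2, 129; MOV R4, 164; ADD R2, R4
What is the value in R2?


Register state trace:
  MOV R2, 129  → R2 = 129
  MOV R4, 164  → R4 = 164
  ADD R2, R4  → R2 = 129 + 164 = 293
Final: R2 = 293

293


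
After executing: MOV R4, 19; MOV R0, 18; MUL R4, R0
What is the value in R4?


Register state trace:
  MOV R4, 19  → R4 = 19
  MOV R0, 18  → R0 = 18
  MUL R4, R0  → R4 = 19 * 18 = 342
Final: R4 = 342

342


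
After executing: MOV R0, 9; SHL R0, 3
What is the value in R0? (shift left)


Register state trace:
  MOV R0, 9  → R0 = 9
  SHL R0, 3  → R0 = 9 << 3 = 9 * 2^3 = 72
Final: R0 = 72

72


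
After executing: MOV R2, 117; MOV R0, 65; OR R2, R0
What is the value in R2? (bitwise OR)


Register state trace:
  MOV R2, 117  → R2 = 117 (0b01110101)
  MOV R0, 65  → R0 = 65 (0b01000001)
  OR R2, R0   → R2 = 117 OR 65 = 117 (0b01110101)
Final: R2 = 117

117


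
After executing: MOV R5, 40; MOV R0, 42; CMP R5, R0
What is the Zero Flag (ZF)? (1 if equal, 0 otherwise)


Register state trace:
  MOV R5, 40  → R5 = 40
  MOV R0, 42  → R0 = 42
  CMP R5, R0  → computes 40 - 42 = -2
  Result is nonzero, so values are not equal
ZF = 0

0


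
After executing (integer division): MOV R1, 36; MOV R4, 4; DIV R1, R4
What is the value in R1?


Register state trace:
  MOV R1, 36  → R1 = 36
  MOV R4, 4  → R4 = 4
  DIV R1, R4  → R1 = 36 // 4 = 9
Final: R1 = 9

9


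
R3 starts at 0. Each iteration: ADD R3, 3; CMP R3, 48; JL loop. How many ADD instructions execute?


Loop trace (R3 starts at 0, target 48, step 3):
  ADD #1: R3 = 0 + 3 = 3  → 3 < 48, loop
  ADD #2: R3 = 3 + 3 = 6  → 6 < 48, loop
  ADD #3: R3 = 6 + 3 = 9  → 9 < 48, loop
  ADD #4: R3 = 9 + 3 = 12  → 12 < 48, loop
  ADD #5: R3 = 12 + 3 = 15  → 15 < 48, loop
  ADD #6: R3 = 15 + 3 = 18  → 18 < 48, loop
  ADD #7: R3 = 18 + 3 = 21  → 21 < 48, loop
  ADD #8: R3 = 21 + 3 = 24  → 24 < 48, loop
  ADD #9: R3 = 24 + 3 = 27  → 27 < 48, loop
  ADD #10: R3 = 27 + 3 = 30  → 30 < 48, loop
  ADD #11: R3 = 30 + 3 = 33  → 33 < 48, loop
  ADD #12: R3 = 33 + 3 = 36  → 36 < 48, loop
  ADD #13: R3 = 36 + 3 = 39  → 39 < 48, loop
  ADD #14: R3 = 39 + 3 = 42  → 42 < 48, loop
  ADD #15: R3 = 42 + 3 = 45  → 45 < 48, loop
  ADD #16: R3 = 45 + 3 = 48  → 48 >= 48, exit
Total ADD instructions: 16

16


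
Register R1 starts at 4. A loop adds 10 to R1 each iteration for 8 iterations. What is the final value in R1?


Starting value: R1 = 4
  Iter 1: R1 = 4 + 10 = 14
  Iter 2: R1 = 14 + 10 = 24
  Iter 3: R1 = 24 + 10 = 34
  Iter 4: R1 = 34 + 10 = 44
  Iter 5: R1 = 44 + 10 = 54
  Iter 6: R1 = 54 + 10 = 64
  Iter 7: R1 = 64 + 10 = 74
  Iter 8: R1 = 74 + 10 = 84
Final: R1 = 84

84


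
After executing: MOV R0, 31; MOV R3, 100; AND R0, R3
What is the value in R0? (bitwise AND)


Register state trace:
  MOV R0, 31  → R0 = 31 (0b00011111)
  MOV R3, 100  → R3 = 100 (0b01100100)
  AND R0, R3  → R0 = 31 AND 100 = 4 (0b00000100)
Final: R0 = 4

4


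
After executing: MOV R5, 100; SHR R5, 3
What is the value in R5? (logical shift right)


Register state trace:
  MOV R5, 100  → R5 = 100
  SHR R5, 3  → R5 = 100 >> 3 = 100 // 2^3 = 12
Final: R5 = 12

12


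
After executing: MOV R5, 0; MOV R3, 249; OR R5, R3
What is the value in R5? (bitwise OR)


Register state trace:
  MOV R5, 0  → R5 = 0 (0b00000000)
  MOV R3, 249  → R3 = 249 (0b11111001)
  OR R5, R3   → R5 = 0 OR 249 = 249 (0b11111001)
Final: R5 = 249

249


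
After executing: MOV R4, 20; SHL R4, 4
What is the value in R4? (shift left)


Register state trace:
  MOV R4, 20  → R4 = 20
  SHL R4, 4  → R4 = 20 << 4 = 20 * 2^4 = 320
Final: R4 = 320

320


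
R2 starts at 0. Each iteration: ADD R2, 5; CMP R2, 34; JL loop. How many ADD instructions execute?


Loop trace (R2 starts at 0, target 34, step 5):
  ADD #1: R2 = 0 + 5 = 5  → 5 < 34, loop
  ADD #2: R2 = 5 + 5 = 10  → 10 < 34, loop
  ADD #3: R2 = 10 + 5 = 15  → 15 < 34, loop
  ADD #4: R2 = 15 + 5 = 20  → 20 < 34, loop
  ADD #5: R2 = 20 + 5 = 25  → 25 < 34, loop
  ADD #6: R2 = 25 + 5 = 30  → 30 < 34, loop
  ADD #7: R2 = 30 + 5 = 35  → 35 >= 34, exit
Total ADD instructions: 7

7


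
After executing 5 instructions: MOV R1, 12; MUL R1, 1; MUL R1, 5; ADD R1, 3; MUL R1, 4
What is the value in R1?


Register state trace:
  MOV R1, 12  → R1 = 12
  MUL R1, 1  → R1 = 12 * 1 = 12
  MUL R1, 5  → R1 = 12 * 5 = 60
  ADD R1, 3  → R1 = 60 + 3 = 63
  MUL R1, 4  → R1 = 63 * 4 = 252
Final: R1 = 252

252


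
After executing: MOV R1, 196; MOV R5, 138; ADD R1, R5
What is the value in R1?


Register state trace:
  MOV R1, 196  → R1 = 196
  MOV R5, 138  → R5 = 138
  ADD R1, R5  → R1 = 196 + 138 = 334
Final: R1 = 334

334


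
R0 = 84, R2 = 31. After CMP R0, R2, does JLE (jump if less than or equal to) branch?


Trace:
  R0 = 84, R2 = 31
  CMP R0, R2  → compares 84 vs 31
  JLE checks: is 84 less than or equal to 31?
  84 > 31, so condition is false
Branch taken: No

No


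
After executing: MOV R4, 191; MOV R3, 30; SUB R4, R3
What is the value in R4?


Register state trace:
  MOV R4, 191  → R4 = 191
  MOV R3, 30  → R3 = 30
  SUB R4, R3  → R4 = 191 - 30 = 161
Final: R4 = 161

161


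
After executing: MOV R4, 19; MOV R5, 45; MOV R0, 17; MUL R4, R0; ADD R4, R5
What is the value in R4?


Register state trace:
  MOV R4, 19  → R4 = 19
  MOV R5, 45  → R5 = 45
  MOV R0, 17  → R0 = 17
  MUL R4, R0  → R4 = 19 * 17 = 323
  ADD R4, R5  → R4 = 323 + 45 = 368
Final: R4 = 368

368


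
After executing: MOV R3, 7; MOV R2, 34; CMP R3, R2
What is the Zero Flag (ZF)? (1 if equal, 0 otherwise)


Register state trace:
  MOV R3, 7  → R3 = 7
  MOV R2, 34  → R2 = 34
  CMP R3, R2  → computes 7 - 34 = -27
  Result is nonzero, so values are not equal
ZF = 0

0


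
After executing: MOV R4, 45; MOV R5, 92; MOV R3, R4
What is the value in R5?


Register state trace:
  MOV R4, 45  → R4 = 45
  MOV R5, 92  → R5 = 92
  MOV R3, R4  → R3 = 45
Final: R5 = 92

92


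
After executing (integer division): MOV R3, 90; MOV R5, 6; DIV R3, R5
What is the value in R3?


Register state trace:
  MOV R3, 90  → R3 = 90
  MOV R5, 6  → R5 = 6
  DIV R3, R5  → R3 = 90 // 6 = 15
Final: R3 = 15

15


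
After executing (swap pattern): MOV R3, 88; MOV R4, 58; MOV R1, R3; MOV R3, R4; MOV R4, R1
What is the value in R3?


Register state trace (swap pattern):
  MOV R3, 88  → R3 = 88
  MOV R4, 58  → R4 = 58
  MOV R1, R3  → R1 = 88  (save R3)
  MOV R3, R4  → R3 = 58  (R3 gets R4's value)
  MOV R4, R1  → R4 = 88  (R4 gets saved value)
Final: R3 = 58

58


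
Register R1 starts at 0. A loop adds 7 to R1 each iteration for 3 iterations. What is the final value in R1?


Starting value: R1 = 0
  Iter 1: R1 = 0 + 7 = 7
  Iter 2: R1 = 7 + 7 = 14
  Iter 3: R1 = 14 + 7 = 21
Final: R1 = 21

21


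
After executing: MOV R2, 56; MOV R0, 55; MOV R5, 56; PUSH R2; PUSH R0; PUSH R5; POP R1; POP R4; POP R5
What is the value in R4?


Stack trace (top is rightmost):
  MOV R2, 56  → R2 = 56
  MOV R0, 55  → R0 = 55
  MOV R5, 56  → R5 = 56
  PUSH R2  → stack: [56]
  PUSH R0  → stack: [56, 55]
  PUSH R5  → stack: [56, 55, 56]
  POP R1  → R1 = 56, stack: [56, 55]
  POP R4  → R4 = 55, stack: [56]
  POP R5  → R5 = 56, stack: []
Final: R4 = 55

55


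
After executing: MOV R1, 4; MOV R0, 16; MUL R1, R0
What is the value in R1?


Register state trace:
  MOV R1, 4  → R1 = 4
  MOV R0, 16  → R0 = 16
  MUL R1, R0  → R1 = 4 * 16 = 64
Final: R1 = 64

64


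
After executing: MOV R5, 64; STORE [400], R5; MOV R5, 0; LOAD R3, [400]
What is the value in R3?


Register and memory trace:
  MOV R5, 64  → R5 = 64
  STORE [400], R5  → mem[400] = 64
  MOV R5, 0  → R5 = 0
  LOAD R3, [400]  → R3 = mem[400] = 64
Final: R3 = 64

64


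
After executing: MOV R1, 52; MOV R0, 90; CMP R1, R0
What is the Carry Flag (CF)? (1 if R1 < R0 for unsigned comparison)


Register state trace:
  MOV R1, 52  → R1 = 52
  MOV R0, 90  → R0 = 90
  CMP R1, R0  → unsigned 52 - 90: borrow occurs
  52 < 90, so CF = 1
CF = 1

1


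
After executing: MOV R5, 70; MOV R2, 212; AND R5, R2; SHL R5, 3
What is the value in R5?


Register state trace:
  MOV R5, 70  → R5 = 70 (0b01000110)
  MOV R2, 212  → R2 = 212 (0b11010100)
  AND R5, R2  → R5 = 70 AND 212 = 68 (0b01000100)
  SHL R5, 3  → R5 = 68 << 3 = 544
Final: R5 = 544

544


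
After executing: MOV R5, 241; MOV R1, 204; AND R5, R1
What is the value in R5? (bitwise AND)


Register state trace:
  MOV R5, 241  → R5 = 241 (0b11110001)
  MOV R1, 204  → R1 = 204 (0b11001100)
  AND R5, R1  → R5 = 241 AND 204 = 192 (0b11000000)
Final: R5 = 192

192


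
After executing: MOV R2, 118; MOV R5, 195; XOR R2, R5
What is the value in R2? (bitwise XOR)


Register state trace:
  MOV R2, 118  → R2 = 118 (0b01110110)
  MOV R5, 195  → R5 = 195 (0b11000011)
  XOR R2, R5  → R2 = 118 XOR 195 = 181 (0b10110101)
Final: R2 = 181

181


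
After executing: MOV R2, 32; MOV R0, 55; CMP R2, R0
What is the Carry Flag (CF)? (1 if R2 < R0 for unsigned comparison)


Register state trace:
  MOV R2, 32  → R2 = 32
  MOV R0, 55  → R0 = 55
  CMP R2, R0  → unsigned 32 - 55: borrow occurs
  32 < 55, so CF = 1
CF = 1

1


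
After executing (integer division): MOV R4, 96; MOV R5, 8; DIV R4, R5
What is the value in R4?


Register state trace:
  MOV R4, 96  → R4 = 96
  MOV R5, 8  → R5 = 8
  DIV R4, R5  → R4 = 96 // 8 = 12
Final: R4 = 12

12


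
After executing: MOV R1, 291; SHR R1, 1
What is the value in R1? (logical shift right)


Register state trace:
  MOV R1, 291  → R1 = 291
  SHR R1, 1  → R1 = 291 >> 1 = 291 // 2^1 = 145
Final: R1 = 145

145


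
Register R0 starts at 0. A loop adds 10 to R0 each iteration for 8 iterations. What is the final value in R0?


Starting value: R0 = 0
  Iter 1: R0 = 0 + 10 = 10
  Iter 2: R0 = 10 + 10 = 20
  Iter 3: R0 = 20 + 10 = 30
  Iter 4: R0 = 30 + 10 = 40
  Iter 5: R0 = 40 + 10 = 50
  Iter 6: R0 = 50 + 10 = 60
  Iter 7: R0 = 60 + 10 = 70
  Iter 8: R0 = 70 + 10 = 80
Final: R0 = 80

80


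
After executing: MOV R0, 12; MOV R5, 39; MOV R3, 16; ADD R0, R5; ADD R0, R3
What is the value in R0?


Register state trace:
  MOV R0, 12  → R0 = 12
  MOV R5, 39  → R5 = 39
  MOV R3, 16  → R3 = 16
  ADD R0, R5  → R0 = 12 + 39 = 51
  ADD R0, R3  → R0 = 51 + 16 = 67
Final: R0 = 67

67


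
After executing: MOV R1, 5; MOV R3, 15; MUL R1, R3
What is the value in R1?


Register state trace:
  MOV R1, 5  → R1 = 5
  MOV R3, 15  → R3 = 15
  MUL R1, R3  → R1 = 5 * 15 = 75
Final: R1 = 75

75


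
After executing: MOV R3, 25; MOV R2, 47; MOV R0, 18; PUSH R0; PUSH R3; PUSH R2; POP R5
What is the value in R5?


Stack trace (top is rightmost):
  MOV R3, 25  → R3 = 25
  MOV R2, 47  → R2 = 47
  MOV R0, 18  → R0 = 18
  PUSH R0  → stack: [18]
  PUSH R3  → stack: [18, 25]
  PUSH R2  → stack: [18, 25, 47]
  POP R5  → R5 = 47, stack: [18, 25]
Final: R5 = 47

47


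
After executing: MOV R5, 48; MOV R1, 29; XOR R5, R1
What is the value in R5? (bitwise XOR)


Register state trace:
  MOV R5, 48  → R5 = 48 (0b00110000)
  MOV R1, 29  → R1 = 29 (0b00011101)
  XOR R5, R1  → R5 = 48 XOR 29 = 45 (0b00101101)
Final: R5 = 45

45


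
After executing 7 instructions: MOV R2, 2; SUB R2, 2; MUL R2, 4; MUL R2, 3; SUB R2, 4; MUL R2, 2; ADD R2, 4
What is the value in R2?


Register state trace:
  MOV R2, 2  → R2 = 2
  SUB R2, 2  → R2 = 2 - 2 = 0
  MUL R2, 4  → R2 = 0 * 4 = 0
  MUL R2, 3  → R2 = 0 * 3 = 0
  SUB R2, 4  → R2 = 0 - 4 = -4
  MUL R2, 2  → R2 = -4 * 2 = -8
  ADD R2, 4  → R2 = -8 + 4 = -4
Final: R2 = -4

-4


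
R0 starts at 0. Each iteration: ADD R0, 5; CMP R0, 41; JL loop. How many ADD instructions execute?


Loop trace (R0 starts at 0, target 41, step 5):
  ADD #1: R0 = 0 + 5 = 5  → 5 < 41, loop
  ADD #2: R0 = 5 + 5 = 10  → 10 < 41, loop
  ADD #3: R0 = 10 + 5 = 15  → 15 < 41, loop
  ADD #4: R0 = 15 + 5 = 20  → 20 < 41, loop
  ADD #5: R0 = 20 + 5 = 25  → 25 < 41, loop
  ADD #6: R0 = 25 + 5 = 30  → 30 < 41, loop
  ADD #7: R0 = 30 + 5 = 35  → 35 < 41, loop
  ADD #8: R0 = 35 + 5 = 40  → 40 < 41, loop
  ADD #9: R0 = 40 + 5 = 45  → 45 >= 41, exit
Total ADD instructions: 9

9


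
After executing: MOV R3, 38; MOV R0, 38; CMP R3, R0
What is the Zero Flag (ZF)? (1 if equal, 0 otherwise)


Register state trace:
  MOV R3, 38  → R3 = 38
  MOV R0, 38  → R0 = 38
  CMP R3, R0  → computes 38 - 38 = 0
  Result is zero, so values are equal
ZF = 1

1


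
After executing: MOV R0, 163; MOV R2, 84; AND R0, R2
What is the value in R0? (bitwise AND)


Register state trace:
  MOV R0, 163  → R0 = 163 (0b10100011)
  MOV R2, 84  → R2 = 84 (0b01010100)
  AND R0, R2  → R0 = 163 AND 84 = 0 (0b00000000)
Final: R0 = 0

0


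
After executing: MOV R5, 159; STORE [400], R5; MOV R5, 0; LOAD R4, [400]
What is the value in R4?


Register and memory trace:
  MOV R5, 159  → R5 = 159
  STORE [400], R5  → mem[400] = 159
  MOV R5, 0  → R5 = 0
  LOAD R4, [400]  → R4 = mem[400] = 159
Final: R4 = 159

159


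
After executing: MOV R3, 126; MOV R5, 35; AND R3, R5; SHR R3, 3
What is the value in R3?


Register state trace:
  MOV R3, 126  → R3 = 126 (0b01111110)
  MOV R5, 35  → R5 = 35 (0b00100011)
  AND R3, R5  → R3 = 126 AND 35 = 34 (0b00100010)
  SHR R3, 3  → R3 = 34 >> 3 = 4
Final: R3 = 4

4


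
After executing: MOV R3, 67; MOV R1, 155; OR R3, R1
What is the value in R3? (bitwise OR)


Register state trace:
  MOV R3, 67  → R3 = 67 (0b01000011)
  MOV R1, 155  → R1 = 155 (0b10011011)
  OR R3, R1   → R3 = 67 OR 155 = 219 (0b11011011)
Final: R3 = 219

219


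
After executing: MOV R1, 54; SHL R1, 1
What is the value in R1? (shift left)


Register state trace:
  MOV R1, 54  → R1 = 54
  SHL R1, 1  → R1 = 54 << 1 = 54 * 2^1 = 108
Final: R1 = 108

108


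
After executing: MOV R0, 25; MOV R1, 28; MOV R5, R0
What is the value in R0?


Register state trace:
  MOV R0, 25  → R0 = 25
  MOV R1, 28  → R1 = 28
  MOV R5, R0  → R5 = 25
Final: R0 = 25

25


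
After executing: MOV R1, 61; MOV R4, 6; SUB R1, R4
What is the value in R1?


Register state trace:
  MOV R1, 61  → R1 = 61
  MOV R4, 6  → R4 = 6
  SUB R1, R4  → R1 = 61 - 6 = 55
Final: R1 = 55

55


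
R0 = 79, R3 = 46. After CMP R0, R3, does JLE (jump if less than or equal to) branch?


Trace:
  R0 = 79, R3 = 46
  CMP R0, R3  → compares 79 vs 46
  JLE checks: is 79 less than or equal to 46?
  79 > 46, so condition is false
Branch taken: No

No


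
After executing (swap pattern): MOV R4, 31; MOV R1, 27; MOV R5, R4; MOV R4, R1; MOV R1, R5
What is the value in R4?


Register state trace (swap pattern):
  MOV R4, 31  → R4 = 31
  MOV R1, 27  → R1 = 27
  MOV R5, R4  → R5 = 31  (save R4)
  MOV R4, R1  → R4 = 27  (R4 gets R1's value)
  MOV R1, R5  → R1 = 31  (R1 gets saved value)
Final: R4 = 27

27


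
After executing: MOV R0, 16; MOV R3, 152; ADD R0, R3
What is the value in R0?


Register state trace:
  MOV R0, 16  → R0 = 16
  MOV R3, 152  → R3 = 152
  ADD R0, R3  → R0 = 16 + 152 = 168
Final: R0 = 168

168


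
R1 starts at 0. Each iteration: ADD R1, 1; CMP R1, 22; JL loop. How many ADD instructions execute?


Loop trace (R1 starts at 0, target 22, step 1):
  ADD #1: R1 = 0 + 1 = 1  → 1 < 22, loop
  ADD #2: R1 = 1 + 1 = 2  → 2 < 22, loop
  ADD #3: R1 = 2 + 1 = 3  → 3 < 22, loop
  ADD #4: R1 = 3 + 1 = 4  → 4 < 22, loop
  ADD #5: R1 = 4 + 1 = 5  → 5 < 22, loop
  ADD #6: R1 = 5 + 1 = 6  → 6 < 22, loop
  ADD #7: R1 = 6 + 1 = 7  → 7 < 22, loop
  ADD #8: R1 = 7 + 1 = 8  → 8 < 22, loop
  ADD #9: R1 = 8 + 1 = 9  → 9 < 22, loop
  ADD #10: R1 = 9 + 1 = 10  → 10 < 22, loop
  ADD #11: R1 = 10 + 1 = 11  → 11 < 22, loop
  ADD #12: R1 = 11 + 1 = 12  → 12 < 22, loop
  ADD #13: R1 = 12 + 1 = 13  → 13 < 22, loop
  ADD #14: R1 = 13 + 1 = 14  → 14 < 22, loop
  ADD #15: R1 = 14 + 1 = 15  → 15 < 22, loop
  ADD #16: R1 = 15 + 1 = 16  → 16 < 22, loop
  ADD #17: R1 = 16 + 1 = 17  → 17 < 22, loop
  ADD #18: R1 = 17 + 1 = 18  → 18 < 22, loop
  ADD #19: R1 = 18 + 1 = 19  → 19 < 22, loop
  ADD #20: R1 = 19 + 1 = 20  → 20 < 22, loop
  ADD #21: R1 = 20 + 1 = 21  → 21 < 22, loop
  ADD #22: R1 = 21 + 1 = 22  → 22 >= 22, exit
Total ADD instructions: 22

22


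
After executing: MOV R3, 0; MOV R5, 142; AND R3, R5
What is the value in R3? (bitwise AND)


Register state trace:
  MOV R3, 0  → R3 = 0 (0b00000000)
  MOV R5, 142  → R5 = 142 (0b10001110)
  AND R3, R5  → R3 = 0 AND 142 = 0 (0b00000000)
Final: R3 = 0

0


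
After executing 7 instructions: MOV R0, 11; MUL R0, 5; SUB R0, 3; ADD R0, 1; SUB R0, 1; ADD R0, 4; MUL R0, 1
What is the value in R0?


Register state trace:
  MOV R0, 11  → R0 = 11
  MUL R0, 5  → R0 = 11 * 5 = 55
  SUB R0, 3  → R0 = 55 - 3 = 52
  ADD R0, 1  → R0 = 52 + 1 = 53
  SUB R0, 1  → R0 = 53 - 1 = 52
  ADD R0, 4  → R0 = 52 + 4 = 56
  MUL R0, 1  → R0 = 56 * 1 = 56
Final: R0 = 56

56


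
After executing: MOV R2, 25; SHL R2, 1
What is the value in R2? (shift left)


Register state trace:
  MOV R2, 25  → R2 = 25
  SHL R2, 1  → R2 = 25 << 1 = 25 * 2^1 = 50
Final: R2 = 50

50


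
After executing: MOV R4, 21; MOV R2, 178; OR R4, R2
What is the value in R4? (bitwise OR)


Register state trace:
  MOV R4, 21  → R4 = 21 (0b00010101)
  MOV R2, 178  → R2 = 178 (0b10110010)
  OR R4, R2   → R4 = 21 OR 178 = 183 (0b10110111)
Final: R4 = 183

183


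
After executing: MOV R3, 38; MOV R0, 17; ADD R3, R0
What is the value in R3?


Register state trace:
  MOV R3, 38  → R3 = 38
  MOV R0, 17  → R0 = 17
  ADD R3, R0  → R3 = 38 + 17 = 55
Final: R3 = 55

55


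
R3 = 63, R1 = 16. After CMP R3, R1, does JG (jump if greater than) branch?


Trace:
  R3 = 63, R1 = 16
  CMP R3, R1  → compares 63 vs 16
  JG checks: is 63 greater than 16?
  63 > 16, so condition is true
Branch taken: Yes

Yes


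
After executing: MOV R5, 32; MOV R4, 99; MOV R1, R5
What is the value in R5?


Register state trace:
  MOV R5, 32  → R5 = 32
  MOV R4, 99  → R4 = 99
  MOV R1, R5  → R1 = 32
Final: R5 = 32

32


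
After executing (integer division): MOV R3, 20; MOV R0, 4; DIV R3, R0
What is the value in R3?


Register state trace:
  MOV R3, 20  → R3 = 20
  MOV R0, 4  → R0 = 4
  DIV R3, R0  → R3 = 20 // 4 = 5
Final: R3 = 5

5


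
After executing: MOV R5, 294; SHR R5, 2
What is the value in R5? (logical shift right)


Register state trace:
  MOV R5, 294  → R5 = 294
  SHR R5, 2  → R5 = 294 >> 2 = 294 // 2^2 = 73
Final: R5 = 73

73


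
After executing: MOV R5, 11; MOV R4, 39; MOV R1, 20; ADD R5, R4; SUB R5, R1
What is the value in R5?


Register state trace:
  MOV R5, 11  → R5 = 11
  MOV R4, 39  → R4 = 39
  MOV R1, 20  → R1 = 20
  ADD R5, R4  → R5 = 11 + 39 = 50
  SUB R5, R1  → R5 = 50 - 20 = 30
Final: R5 = 30

30


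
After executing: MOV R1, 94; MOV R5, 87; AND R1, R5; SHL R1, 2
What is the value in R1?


Register state trace:
  MOV R1, 94  → R1 = 94 (0b01011110)
  MOV R5, 87  → R5 = 87 (0b01010111)
  AND R1, R5  → R1 = 94 AND 87 = 86 (0b01010110)
  SHL R1, 2  → R1 = 86 << 2 = 344
Final: R1 = 344

344


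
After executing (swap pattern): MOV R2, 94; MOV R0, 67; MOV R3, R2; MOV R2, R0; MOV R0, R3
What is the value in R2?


Register state trace (swap pattern):
  MOV R2, 94  → R2 = 94
  MOV R0, 67  → R0 = 67
  MOV R3, R2  → R3 = 94  (save R2)
  MOV R2, R0  → R2 = 67  (R2 gets R0's value)
  MOV R0, R3  → R0 = 94  (R0 gets saved value)
Final: R2 = 67

67


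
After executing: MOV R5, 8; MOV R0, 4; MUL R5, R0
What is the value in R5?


Register state trace:
  MOV R5, 8  → R5 = 8
  MOV R0, 4  → R0 = 4
  MUL R5, R0  → R5 = 8 * 4 = 32
Final: R5 = 32

32


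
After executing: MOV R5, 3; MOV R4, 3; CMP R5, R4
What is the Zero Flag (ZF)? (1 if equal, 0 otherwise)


Register state trace:
  MOV R5, 3  → R5 = 3
  MOV R4, 3  → R4 = 3
  CMP R5, R4  → computes 3 - 3 = 0
  Result is zero, so values are equal
ZF = 1

1


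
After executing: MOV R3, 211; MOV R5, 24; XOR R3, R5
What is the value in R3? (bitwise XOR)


Register state trace:
  MOV R3, 211  → R3 = 211 (0b11010011)
  MOV R5, 24  → R5 = 24 (0b00011000)
  XOR R3, R5  → R3 = 211 XOR 24 = 203 (0b11001011)
Final: R3 = 203

203


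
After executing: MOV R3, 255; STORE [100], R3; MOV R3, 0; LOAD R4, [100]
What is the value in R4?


Register and memory trace:
  MOV R3, 255  → R3 = 255
  STORE [100], R3  → mem[100] = 255
  MOV R3, 0  → R3 = 0
  LOAD R4, [100]  → R4 = mem[100] = 255
Final: R4 = 255

255


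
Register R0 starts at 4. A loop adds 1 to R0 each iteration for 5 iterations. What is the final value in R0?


Starting value: R0 = 4
  Iter 1: R0 = 4 + 1 = 5
  Iter 2: R0 = 5 + 1 = 6
  Iter 3: R0 = 6 + 1 = 7
  Iter 4: R0 = 7 + 1 = 8
  Iter 5: R0 = 8 + 1 = 9
Final: R0 = 9

9


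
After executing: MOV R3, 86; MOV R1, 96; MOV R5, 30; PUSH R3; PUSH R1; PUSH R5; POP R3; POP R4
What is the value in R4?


Stack trace (top is rightmost):
  MOV R3, 86  → R3 = 86
  MOV R1, 96  → R1 = 96
  MOV R5, 30  → R5 = 30
  PUSH R3  → stack: [86]
  PUSH R1  → stack: [86, 96]
  PUSH R5  → stack: [86, 96, 30]
  POP R3  → R3 = 30, stack: [86, 96]
  POP R4  → R4 = 96, stack: [86]
Final: R4 = 96

96


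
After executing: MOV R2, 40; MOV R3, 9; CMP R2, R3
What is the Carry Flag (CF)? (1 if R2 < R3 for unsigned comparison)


Register state trace:
  MOV R2, 40  → R2 = 40
  MOV R3, 9  → R3 = 9
  CMP R2, R3  → unsigned 40 - 9: no borrow
  40 >= 9, so CF = 0
CF = 0

0


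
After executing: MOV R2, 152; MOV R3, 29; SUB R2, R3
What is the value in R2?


Register state trace:
  MOV R2, 152  → R2 = 152
  MOV R3, 29  → R3 = 29
  SUB R2, R3  → R2 = 152 - 29 = 123
Final: R2 = 123

123


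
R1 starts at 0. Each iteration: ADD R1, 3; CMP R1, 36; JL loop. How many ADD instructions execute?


Loop trace (R1 starts at 0, target 36, step 3):
  ADD #1: R1 = 0 + 3 = 3  → 3 < 36, loop
  ADD #2: R1 = 3 + 3 = 6  → 6 < 36, loop
  ADD #3: R1 = 6 + 3 = 9  → 9 < 36, loop
  ADD #4: R1 = 9 + 3 = 12  → 12 < 36, loop
  ADD #5: R1 = 12 + 3 = 15  → 15 < 36, loop
  ADD #6: R1 = 15 + 3 = 18  → 18 < 36, loop
  ADD #7: R1 = 18 + 3 = 21  → 21 < 36, loop
  ADD #8: R1 = 21 + 3 = 24  → 24 < 36, loop
  ADD #9: R1 = 24 + 3 = 27  → 27 < 36, loop
  ADD #10: R1 = 27 + 3 = 30  → 30 < 36, loop
  ADD #11: R1 = 30 + 3 = 33  → 33 < 36, loop
  ADD #12: R1 = 33 + 3 = 36  → 36 >= 36, exit
Total ADD instructions: 12

12


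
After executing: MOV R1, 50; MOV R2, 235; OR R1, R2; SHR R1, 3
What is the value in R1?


Register state trace:
  MOV R1, 50  → R1 = 50 (0b00110010)
  MOV R2, 235  → R2 = 235 (0b11101011)
  OR R1, R2  → R1 = 50 OR 235 = 251 (0b11111011)
  SHR R1, 3  → R1 = 251 >> 3 = 31
Final: R1 = 31

31


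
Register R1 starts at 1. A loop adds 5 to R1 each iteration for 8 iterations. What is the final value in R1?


Starting value: R1 = 1
  Iter 1: R1 = 1 + 5 = 6
  Iter 2: R1 = 6 + 5 = 11
  Iter 3: R1 = 11 + 5 = 16
  Iter 4: R1 = 16 + 5 = 21
  Iter 5: R1 = 21 + 5 = 26
  Iter 6: R1 = 26 + 5 = 31
  Iter 7: R1 = 31 + 5 = 36
  Iter 8: R1 = 36 + 5 = 41
Final: R1 = 41

41


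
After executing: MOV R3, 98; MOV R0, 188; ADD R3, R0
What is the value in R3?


Register state trace:
  MOV R3, 98  → R3 = 98
  MOV R0, 188  → R0 = 188
  ADD R3, R0  → R3 = 98 + 188 = 286
Final: R3 = 286

286


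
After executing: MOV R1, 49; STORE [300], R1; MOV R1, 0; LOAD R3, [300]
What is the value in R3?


Register and memory trace:
  MOV R1, 49  → R1 = 49
  STORE [300], R1  → mem[300] = 49
  MOV R1, 0  → R1 = 0
  LOAD R3, [300]  → R3 = mem[300] = 49
Final: R3 = 49

49


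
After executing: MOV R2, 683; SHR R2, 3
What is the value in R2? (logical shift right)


Register state trace:
  MOV R2, 683  → R2 = 683
  SHR R2, 3  → R2 = 683 >> 3 = 683 // 2^3 = 85
Final: R2 = 85

85


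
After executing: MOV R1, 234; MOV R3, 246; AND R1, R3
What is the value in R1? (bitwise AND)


Register state trace:
  MOV R1, 234  → R1 = 234 (0b11101010)
  MOV R3, 246  → R3 = 246 (0b11110110)
  AND R1, R3  → R1 = 234 AND 246 = 226 (0b11100010)
Final: R1 = 226

226


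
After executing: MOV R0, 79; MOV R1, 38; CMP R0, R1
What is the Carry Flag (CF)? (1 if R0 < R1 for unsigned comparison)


Register state trace:
  MOV R0, 79  → R0 = 79
  MOV R1, 38  → R1 = 38
  CMP R0, R1  → unsigned 79 - 38: no borrow
  79 >= 38, so CF = 0
CF = 0

0


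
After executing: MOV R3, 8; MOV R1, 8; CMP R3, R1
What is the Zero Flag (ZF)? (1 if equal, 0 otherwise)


Register state trace:
  MOV R3, 8  → R3 = 8
  MOV R1, 8  → R1 = 8
  CMP R3, R1  → computes 8 - 8 = 0
  Result is zero, so values are equal
ZF = 1

1


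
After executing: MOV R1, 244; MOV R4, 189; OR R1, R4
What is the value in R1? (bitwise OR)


Register state trace:
  MOV R1, 244  → R1 = 244 (0b11110100)
  MOV R4, 189  → R4 = 189 (0b10111101)
  OR R1, R4   → R1 = 244 OR 189 = 253 (0b11111101)
Final: R1 = 253

253


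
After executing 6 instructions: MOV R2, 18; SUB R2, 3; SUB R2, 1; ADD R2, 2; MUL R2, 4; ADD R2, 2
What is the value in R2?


Register state trace:
  MOV R2, 18  → R2 = 18
  SUB R2, 3  → R2 = 18 - 3 = 15
  SUB R2, 1  → R2 = 15 - 1 = 14
  ADD R2, 2  → R2 = 14 + 2 = 16
  MUL R2, 4  → R2 = 16 * 4 = 64
  ADD R2, 2  → R2 = 64 + 2 = 66
Final: R2 = 66

66


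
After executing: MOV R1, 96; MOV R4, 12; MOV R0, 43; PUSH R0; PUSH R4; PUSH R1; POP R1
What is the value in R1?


Stack trace (top is rightmost):
  MOV R1, 96  → R1 = 96
  MOV R4, 12  → R4 = 12
  MOV R0, 43  → R0 = 43
  PUSH R0  → stack: [43]
  PUSH R4  → stack: [43, 12]
  PUSH R1  → stack: [43, 12, 96]
  POP R1  → R1 = 96, stack: [43, 12]
Final: R1 = 96

96


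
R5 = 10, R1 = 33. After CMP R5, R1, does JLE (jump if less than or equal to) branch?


Trace:
  R5 = 10, R1 = 33
  CMP R5, R1  → compares 10 vs 33
  JLE checks: is 10 less than or equal to 33?
  10 < 33, so condition is true
Branch taken: Yes

Yes


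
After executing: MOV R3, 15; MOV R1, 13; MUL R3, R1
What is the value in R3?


Register state trace:
  MOV R3, 15  → R3 = 15
  MOV R1, 13  → R1 = 13
  MUL R3, R1  → R3 = 15 * 13 = 195
Final: R3 = 195

195
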